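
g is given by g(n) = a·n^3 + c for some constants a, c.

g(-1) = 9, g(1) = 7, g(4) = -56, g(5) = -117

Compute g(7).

-335

From g(-1) = 9 and g(1) = 7: -1a + c = 9 and 1a + c = 7.
Subtracting: 2a = -2, so a = -1; then c = 9 − (-1)·(-1) = 8.
So g(n) = -1n³ + 8, and g(7) = -335.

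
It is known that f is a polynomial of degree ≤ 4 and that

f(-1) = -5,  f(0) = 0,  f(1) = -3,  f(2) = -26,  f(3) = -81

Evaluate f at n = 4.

-180

Write f(n) = an^4 + bn³ + cn² + dn + e; the 5 given values yield a linear system in the 5 coefficients.
Solving, the leading coefficient vanishes, and f(n) = -2n³ - 4n² + 3n.
Then f(4) = -180.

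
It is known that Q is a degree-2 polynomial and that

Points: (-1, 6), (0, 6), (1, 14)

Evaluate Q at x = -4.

Write Q(x) = ax² + bx + c; the 3 given values yield a linear system in the 3 coefficients.
Solving, Q(x) = 4x² + 4x + 6.
Then Q(-4) = 54.

54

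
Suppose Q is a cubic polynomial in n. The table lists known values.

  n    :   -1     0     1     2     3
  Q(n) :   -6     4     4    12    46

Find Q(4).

First differences: 10, 0, 8, 34. Second differences: -10, 8, 26. Third differences: 18, 18.
Level-3 differences are constant, so Q has degree 3.
Fitting a degree-3 polynomial gives Q(n) = 3n³ - 5n² + 2n + 4.
Then Q(4) = 124.

124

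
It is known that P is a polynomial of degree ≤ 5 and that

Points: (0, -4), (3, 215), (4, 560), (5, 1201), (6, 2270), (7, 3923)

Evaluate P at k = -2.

Write P(k) = ak^5 + bk^4 + ck³ + dk² + ek + p; the 6 given values yield a linear system in the 6 coefficients.
Solving, the leading coefficient vanishes, and P(k) = k^4 + 4k³ + 3k² + k - 4.
Then P(-2) = -10.

-10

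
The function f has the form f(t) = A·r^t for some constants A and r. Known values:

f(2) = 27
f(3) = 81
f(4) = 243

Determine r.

3

Consecutive ratio: 81/27 = 3, and 243/81 = 3, so r = 3.
Then A·3^2 = 27 gives A = 3, and f(t) = 3·3^t.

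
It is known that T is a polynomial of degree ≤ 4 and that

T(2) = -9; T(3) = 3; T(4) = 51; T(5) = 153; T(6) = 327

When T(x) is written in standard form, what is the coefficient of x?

Write T(x) = ax^4 + bx³ + cx² + dx + e; the 5 given values yield a linear system in the 5 coefficients.
Solving, the leading coefficient vanishes, and T(x) = 3x³ - 9x² + 3.
The coefficient of x is 0.

0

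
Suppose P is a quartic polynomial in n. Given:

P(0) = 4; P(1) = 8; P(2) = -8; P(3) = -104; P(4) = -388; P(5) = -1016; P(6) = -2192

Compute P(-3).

-248

First differences: 4, -16, -96, -284, -628, -1176. Second differences: -20, -80, -188, -344, -548. Third differences: -60, -108, -156, -204. Fourth differences: -48, -48, -48.
Level-4 differences are constant, so P has degree 4.
Fitting a degree-4 polynomial gives P(n) = -2n^4 + 2n³ - 2n² + 6n + 4.
Then P(-3) = -248.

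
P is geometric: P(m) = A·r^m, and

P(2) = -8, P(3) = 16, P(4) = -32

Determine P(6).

-128

Consecutive ratio: 16/(-8) = -2, and -32/16 = -2, so r = -2.
Then A·(-2)^2 = -8 gives A = -2, and P(m) = -2·(-2)^m.
P(6) = -2·(-2)^6 = -128.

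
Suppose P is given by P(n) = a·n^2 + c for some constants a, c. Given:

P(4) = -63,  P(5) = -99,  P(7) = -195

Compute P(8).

From P(4) = -63 and P(5) = -99: 16a + c = -63 and 25a + c = -99.
Subtracting: 9a = -36, so a = -4; then c = -63 − (-4)·16 = 1.
So P(n) = -4n² + 1, and P(8) = -255.

-255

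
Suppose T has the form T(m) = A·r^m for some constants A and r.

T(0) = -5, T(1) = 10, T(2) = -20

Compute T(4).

Consecutive ratio: 10/(-5) = -2, and -20/10 = -2, so r = -2.
Then A·(-2)^0 = -5 gives A = -5, and T(m) = -5·(-2)^m.
T(4) = -5·(-2)^4 = -80.

-80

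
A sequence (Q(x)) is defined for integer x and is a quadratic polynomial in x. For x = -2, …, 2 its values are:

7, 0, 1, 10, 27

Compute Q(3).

Write Q(x) = ax² + bx + c; the 5 given values yield a linear system in the 3 coefficients.
Solving, Q(x) = 4x² + 5x + 1.
Then Q(3) = 52.

52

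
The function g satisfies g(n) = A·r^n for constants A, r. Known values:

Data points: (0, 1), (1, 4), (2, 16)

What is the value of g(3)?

64

Consecutive ratio: 4/1 = 4, and 16/4 = 4, so r = 4.
Then A·4^0 = 1 gives A = 1, and g(n) = 1·4^n.
g(3) = 1·4^3 = 64.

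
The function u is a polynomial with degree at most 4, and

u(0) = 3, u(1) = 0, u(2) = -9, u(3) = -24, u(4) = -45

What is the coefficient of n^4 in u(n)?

First differences: -3, -9, -15, -21. Second differences: -6, -6, -6.
Level-2 differences are constant, so u has degree 2.
Fitting a degree-2 polynomial gives u(n) = -3n² + 3.
The coefficient of n^4 is 0.

0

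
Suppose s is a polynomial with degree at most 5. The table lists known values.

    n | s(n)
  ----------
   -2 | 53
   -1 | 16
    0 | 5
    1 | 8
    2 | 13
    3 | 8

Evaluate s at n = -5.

440

First differences: -37, -11, 3, 5, -5. Second differences: 26, 14, 2, -10. Third differences: -12, -12, -12.
Level-3 differences are constant, so s has degree 3.
Fitting a degree-3 polynomial gives s(n) = -2n³ + 7n² - 2n + 5.
Then s(-5) = 440.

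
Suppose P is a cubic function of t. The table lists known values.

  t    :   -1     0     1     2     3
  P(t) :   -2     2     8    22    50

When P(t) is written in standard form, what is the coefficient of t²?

First differences: 4, 6, 14, 28. Second differences: 2, 8, 14. Third differences: 6, 6.
Level-3 differences are constant, so P has degree 3.
Fitting a degree-3 polynomial gives P(t) = t³ + t² + 4t + 2.
The coefficient of t² is 1.

1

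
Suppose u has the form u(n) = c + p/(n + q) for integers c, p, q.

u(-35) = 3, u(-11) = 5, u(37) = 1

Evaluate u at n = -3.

11

(u(n) − c)(n + q) = p for each data point; the three points give a linear system in c and q, then p follows.
Solving: c = 2, q = -1, p = -36, so u(n) = 2 − 36/(n − 1).
Then u(-3) = 2 − 36/(-4) = 11.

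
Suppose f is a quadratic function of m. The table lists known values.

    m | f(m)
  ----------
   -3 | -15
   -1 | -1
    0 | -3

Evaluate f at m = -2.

-5

Write f(m) = am² + bm + c; the 3 given values yield a linear system in the 3 coefficients.
Solving, f(m) = -3m² - 5m - 3.
Then f(-2) = -5.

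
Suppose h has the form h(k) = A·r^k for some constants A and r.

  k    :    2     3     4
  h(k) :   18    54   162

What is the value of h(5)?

486

Consecutive ratio: 54/18 = 3, and 162/54 = 3, so r = 3.
Then A·3^2 = 18 gives A = 2, and h(k) = 2·3^k.
h(5) = 2·3^5 = 486.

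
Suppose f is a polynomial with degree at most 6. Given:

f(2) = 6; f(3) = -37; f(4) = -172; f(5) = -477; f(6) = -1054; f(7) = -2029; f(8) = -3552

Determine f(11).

First differences: -43, -135, -305, -577, -975, -1523. Second differences: -92, -170, -272, -398, -548. Third differences: -78, -102, -126, -150. Fourth differences: -24, -24, -24.
Level-4 differences are constant, so f has degree 4.
Fitting a degree-4 polynomial gives f(m) = -m^4 + m³ + 3m + 8.
Then f(11) = -13269.

-13269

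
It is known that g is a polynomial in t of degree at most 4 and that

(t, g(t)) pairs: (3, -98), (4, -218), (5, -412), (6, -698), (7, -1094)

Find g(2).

First differences: -120, -194, -286, -396. Second differences: -74, -92, -110. Third differences: -18, -18.
Level-3 differences are constant, so g has degree 3.
Fitting a degree-3 polynomial gives g(t) = -3t³ - t² - 2t - 2.
Then g(2) = -34.

-34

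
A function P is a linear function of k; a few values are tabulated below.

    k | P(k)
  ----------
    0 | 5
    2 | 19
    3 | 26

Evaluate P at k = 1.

12

Write P(k) = ak + b; the 3 given values yield a linear system in the 2 coefficients.
Solving, P(k) = 7k + 5.
Then P(1) = 12.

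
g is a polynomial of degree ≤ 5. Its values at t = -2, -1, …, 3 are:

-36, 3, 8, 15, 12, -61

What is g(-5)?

-1437

First differences: 39, 5, 7, -3, -73. Second differences: -34, 2, -10, -70. Third differences: 36, -12, -60. Fourth differences: -48, -48.
Level-4 differences are constant, so g has degree 4.
Fitting a degree-4 polynomial gives g(t) = -2t^4 + 2t³ + 3t² + 4t + 8.
Then g(-5) = -1437.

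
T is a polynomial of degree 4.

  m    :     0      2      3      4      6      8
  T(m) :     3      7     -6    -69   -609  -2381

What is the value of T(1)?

Write T(m) = am^4 + bm³ + cm² + dm + e; the 6 given values yield a linear system in the 5 coefficients.
Solving, T(m) = -m^4 + 4m³ - 6m² + 6m + 3.
Then T(1) = 6.

6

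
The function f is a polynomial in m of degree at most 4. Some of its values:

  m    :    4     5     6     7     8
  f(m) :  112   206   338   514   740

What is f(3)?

50

First differences: 94, 132, 176, 226. Second differences: 38, 44, 50. Third differences: 6, 6.
Level-3 differences are constant, so f has degree 3.
Fitting a degree-3 polynomial gives f(m) = m³ + 4m² - 3m - 4.
Then f(3) = 50.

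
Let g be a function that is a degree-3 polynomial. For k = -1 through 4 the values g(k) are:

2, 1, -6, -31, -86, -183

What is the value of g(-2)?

Write g(k) = ak³ + bk² + ck + d; the 6 given values yield a linear system in the 4 coefficients.
Solving, g(k) = -2k³ - 3k² - 2k + 1.
Then g(-2) = 9.

9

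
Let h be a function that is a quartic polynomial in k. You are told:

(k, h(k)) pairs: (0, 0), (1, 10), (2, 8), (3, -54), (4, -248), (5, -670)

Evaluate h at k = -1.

2

Write h(k) = ak^4 + bk³ + ck² + dk + e; the 6 given values yield a linear system in the 5 coefficients.
Solving, h(k) = -k^4 - 2k³ + 7k² + 6k.
Then h(-1) = 2.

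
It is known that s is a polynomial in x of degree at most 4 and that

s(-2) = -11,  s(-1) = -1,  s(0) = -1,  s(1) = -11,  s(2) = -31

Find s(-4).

First differences: 10, 0, -10, -20. Second differences: -10, -10, -10.
Level-2 differences are constant, so s has degree 2.
Fitting a degree-2 polynomial gives s(x) = -5x² - 5x - 1.
Then s(-4) = -61.

-61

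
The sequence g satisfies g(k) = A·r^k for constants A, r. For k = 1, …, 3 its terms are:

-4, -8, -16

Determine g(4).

-32

Consecutive ratio: -8/(-4) = 2, and -16/(-8) = 2, so r = 2.
Then A·2^1 = -4 gives A = -2, and g(k) = -2·2^k.
g(4) = -2·2^4 = -32.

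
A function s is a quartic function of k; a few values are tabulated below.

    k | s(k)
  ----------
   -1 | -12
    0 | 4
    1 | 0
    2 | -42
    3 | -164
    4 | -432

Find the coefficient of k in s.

7

Write s(k) = ak^4 + bk³ + ck² + dk + e; the 6 given values yield a linear system in the 5 coefficients.
Solving, s(k) = -k^4 - k³ - 9k² + 7k + 4.
The coefficient of k is 7.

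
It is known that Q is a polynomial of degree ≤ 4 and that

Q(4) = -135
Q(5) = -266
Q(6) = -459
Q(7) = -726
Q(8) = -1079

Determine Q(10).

-2091

First differences: -131, -193, -267, -353. Second differences: -62, -74, -86. Third differences: -12, -12.
Level-3 differences are constant, so Q has degree 3.
Fitting a degree-3 polynomial gives Q(x) = -2x³ - x² + 9.
Then Q(10) = -2091.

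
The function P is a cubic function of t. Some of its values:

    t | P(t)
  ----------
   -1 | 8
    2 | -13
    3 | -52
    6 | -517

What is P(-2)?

Write P(t) = at³ + bt² + ct + d; the 4 given values yield a linear system in the 4 coefficients.
Solving, P(t) = -3t³ + 4t² - 2t - 1.
Then P(-2) = 43.

43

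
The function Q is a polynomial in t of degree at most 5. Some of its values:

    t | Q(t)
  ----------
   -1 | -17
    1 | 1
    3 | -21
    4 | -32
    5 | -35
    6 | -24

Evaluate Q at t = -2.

Write Q(t) = at^5 + bt^4 + ct³ + dt² + et + p; the 6 given values yield a linear system in the 6 coefficients.
Solving, the top 2 coefficients vanish, and Q(t) = t³ - 8t² + 8t.
Then Q(-2) = -56.

-56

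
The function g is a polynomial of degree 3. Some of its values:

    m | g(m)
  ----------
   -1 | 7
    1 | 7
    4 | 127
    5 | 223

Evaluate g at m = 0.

Write g(m) = am³ + bm² + cm + d; the 4 given values yield a linear system in the 4 coefficients.
Solving, g(m) = m³ + 4m² - m + 3.
Then g(0) = 3.

3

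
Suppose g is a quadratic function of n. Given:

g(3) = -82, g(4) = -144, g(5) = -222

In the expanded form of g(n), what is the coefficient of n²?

-8

Write g(n) = an² + bn + c; the 3 given values yield a linear system in the 3 coefficients.
Solving, g(n) = -8n² - 6n + 8.
The coefficient of n² is -8.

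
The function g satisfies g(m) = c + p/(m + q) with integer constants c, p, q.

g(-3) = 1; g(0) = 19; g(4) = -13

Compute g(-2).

(g(m) − c)(m + q) = p for each data point; the three points give a linear system in c and q, then p follows.
Solving: c = -5, q = -1, p = -24, so g(m) = -5 − 24/(m − 1).
Then g(-2) = -5 − 24/(-3) = 3.

3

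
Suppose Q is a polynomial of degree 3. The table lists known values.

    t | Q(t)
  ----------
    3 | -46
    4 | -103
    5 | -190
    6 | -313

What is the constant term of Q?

5

Write Q(t) = at³ + bt² + ct + d; the 4 given values yield a linear system in the 4 coefficients.
Solving, Q(t) = -t³ - 3t² + t + 5.
The constant term is Q(0) = 5.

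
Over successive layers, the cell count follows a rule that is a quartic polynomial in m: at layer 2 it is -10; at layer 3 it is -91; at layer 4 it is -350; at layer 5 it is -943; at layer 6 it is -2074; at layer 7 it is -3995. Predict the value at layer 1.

Write the value at m as g(m).
First differences: -81, -259, -593, -1131, -1921. Second differences: -178, -334, -538, -790. Third differences: -156, -204, -252. Fourth differences: -48, -48.
Level-4 differences are constant, so g has degree 4.
Fitting a degree-4 polynomial gives g(m) = -2m^4 + 2m³ + 3m² - 4m + 2.
Then g(1) = 1.

1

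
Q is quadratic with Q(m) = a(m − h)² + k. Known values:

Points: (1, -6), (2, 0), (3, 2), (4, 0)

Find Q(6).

First differences 6, 2, -2; second difference -4 = 2a, so a = -2.
Expanding, the m-coefficient is −2ah = 4h; matching it to the data gives h = 3, and then k = 2.
So Q(m) = -2(m − 3)² + 2.
Q(6) = -2·3² + 2 = -16.

-16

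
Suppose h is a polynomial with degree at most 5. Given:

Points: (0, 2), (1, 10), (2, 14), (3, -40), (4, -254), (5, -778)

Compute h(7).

First differences: 8, 4, -54, -214, -524. Second differences: -4, -58, -160, -310. Third differences: -54, -102, -150. Fourth differences: -48, -48.
Level-4 differences are constant, so h has degree 4.
Fitting a degree-4 polynomial gives h(k) = -2k^4 + 3k³ + 3k² + 4k + 2.
Then h(7) = -3596.

-3596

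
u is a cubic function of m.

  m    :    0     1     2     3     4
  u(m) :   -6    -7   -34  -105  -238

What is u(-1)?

-13

Write u(m) = am³ + bm² + cm + d; the 5 given values yield a linear system in the 4 coefficients.
Solving, u(m) = -3m³ - 4m² + 6m - 6.
Then u(-1) = -13.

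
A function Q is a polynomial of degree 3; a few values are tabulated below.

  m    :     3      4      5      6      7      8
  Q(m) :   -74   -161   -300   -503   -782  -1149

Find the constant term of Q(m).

-5

Write Q(m) = am³ + bm² + cm + d; the 6 given values yield a linear system in the 4 coefficients.
Solving, Q(m) = -2m³ - 2m² + m - 5.
The constant term is Q(0) = -5.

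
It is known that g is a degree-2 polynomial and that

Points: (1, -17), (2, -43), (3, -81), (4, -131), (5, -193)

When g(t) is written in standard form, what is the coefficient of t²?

-6

Write g(t) = at² + bt + c; the 5 given values yield a linear system in the 3 coefficients.
Solving, g(t) = -6t² - 8t - 3.
The coefficient of t² is -6.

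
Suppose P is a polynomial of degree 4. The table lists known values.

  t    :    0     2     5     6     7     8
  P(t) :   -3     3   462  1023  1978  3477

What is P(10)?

Write P(t) = at^4 + bt³ + ct² + dt + e; the 6 given values yield a linear system in the 5 coefficients.
Solving, P(t) = t^4 - t³ - 2t² + 3t - 3.
Then P(10) = 8827.

8827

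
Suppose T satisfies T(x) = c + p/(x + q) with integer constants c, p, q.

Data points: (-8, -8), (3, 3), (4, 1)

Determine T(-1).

(T(x) − c)(x + q) = p for each data point; the three points give a linear system in c and q, then p follows.
Solving: c = -5, q = 0, p = 24, so T(x) = -5 + 24/(x + 0).
Then T(-1) = -5 + 24/(-1) = -29.

-29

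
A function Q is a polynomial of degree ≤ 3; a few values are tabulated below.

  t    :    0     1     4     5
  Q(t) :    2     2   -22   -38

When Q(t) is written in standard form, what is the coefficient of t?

2

Write Q(t) = at³ + bt² + ct + d; the 4 given values yield a linear system in the 4 coefficients.
Solving, the leading coefficient vanishes, and Q(t) = -2t² + 2t + 2.
The coefficient of t is 2.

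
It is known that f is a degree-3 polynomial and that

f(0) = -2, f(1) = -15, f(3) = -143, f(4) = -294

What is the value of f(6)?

Write f(t) = at³ + bt² + ct + d; the 4 given values yield a linear system in the 4 coefficients.
Solving, f(t) = -3t³ - 5t² - 5t - 2.
Then f(6) = -860.

-860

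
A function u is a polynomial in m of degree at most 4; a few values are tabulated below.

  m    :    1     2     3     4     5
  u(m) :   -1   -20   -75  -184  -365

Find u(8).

First differences: -19, -55, -109, -181. Second differences: -36, -54, -72. Third differences: -18, -18.
Level-3 differences are constant, so u has degree 3.
Fitting a degree-3 polynomial gives u(m) = -3m³ + 2m.
Then u(8) = -1520.

-1520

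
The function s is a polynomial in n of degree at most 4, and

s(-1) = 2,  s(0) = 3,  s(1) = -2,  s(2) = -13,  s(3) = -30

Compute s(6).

First differences: 1, -5, -11, -17. Second differences: -6, -6, -6.
Level-2 differences are constant, so s has degree 2.
Fitting a degree-2 polynomial gives s(n) = -3n² - 2n + 3.
Then s(6) = -117.

-117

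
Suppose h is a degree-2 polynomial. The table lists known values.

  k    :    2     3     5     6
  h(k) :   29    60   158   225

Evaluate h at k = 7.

304

Write h(k) = ak² + bk + c; the 4 given values yield a linear system in the 3 coefficients.
Solving, h(k) = 6k² + k + 3.
Then h(7) = 304.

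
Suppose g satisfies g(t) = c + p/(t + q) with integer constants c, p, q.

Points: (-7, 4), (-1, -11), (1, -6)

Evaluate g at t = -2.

(g(t) − c)(t + q) = p for each data point; the three points give a linear system in c and q, then p follows.
Solving: c = -1, q = 3, p = -20, so g(t) = -1 − 20/(t + 3).
Then g(-2) = -1 − 20/1 = -21.

-21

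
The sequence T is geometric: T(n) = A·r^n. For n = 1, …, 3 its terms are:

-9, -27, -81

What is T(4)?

-243

Consecutive ratio: -27/(-9) = 3, and -81/(-27) = 3, so r = 3.
Then A·3^1 = -9 gives A = -3, and T(n) = -3·3^n.
T(4) = -3·3^4 = -243.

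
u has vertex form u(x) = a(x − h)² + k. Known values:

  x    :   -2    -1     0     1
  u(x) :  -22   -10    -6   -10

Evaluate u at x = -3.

First differences 12, 4, -4; second difference -8 = 2a, so a = -4.
Expanding, the x-coefficient is −2ah = 8h; matching it to the data gives h = 0, and then k = -6.
So u(x) = -4(x + 0)² − 6.
u(-3) = -4·(-3)² − 6 = -42.

-42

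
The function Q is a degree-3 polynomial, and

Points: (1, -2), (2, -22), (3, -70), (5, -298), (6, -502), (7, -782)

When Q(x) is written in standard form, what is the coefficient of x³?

-2

Write Q(x) = ax³ + bx² + cx + d; the 6 given values yield a linear system in the 4 coefficients.
Solving, Q(x) = -2x³ - 2x² + 2.
The coefficient of x³ is -2.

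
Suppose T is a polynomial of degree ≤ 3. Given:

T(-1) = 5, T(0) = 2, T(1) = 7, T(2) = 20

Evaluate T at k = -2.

16

First differences: -3, 5, 13. Second differences: 8, 8.
Level-2 differences are constant, so T has degree 2.
Fitting a degree-2 polynomial gives T(k) = 4k² + k + 2.
Then T(-2) = 16.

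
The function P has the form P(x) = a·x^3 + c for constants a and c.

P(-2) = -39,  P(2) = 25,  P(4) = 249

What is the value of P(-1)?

-11

From P(-2) = -39 and P(2) = 25: -8a + c = -39 and 8a + c = 25.
Subtracting: 16a = 64, so a = 4; then c = -39 − 4·(-8) = -7.
So P(x) = 4x³ − 7, and P(-1) = -11.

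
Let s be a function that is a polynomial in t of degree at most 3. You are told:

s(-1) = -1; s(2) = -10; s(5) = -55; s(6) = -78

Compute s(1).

-3

Write s(t) = at³ + bt² + ct + d; the 4 given values yield a linear system in the 4 coefficients.
Solving, the leading coefficient vanishes, and s(t) = -2t² - t.
Then s(1) = -3.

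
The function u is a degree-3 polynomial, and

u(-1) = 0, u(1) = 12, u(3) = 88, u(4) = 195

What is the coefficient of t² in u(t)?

Write u(t) = at³ + bt² + ct + d; the 4 given values yield a linear system in the 4 coefficients.
Solving, u(t) = 3t³ - t² + 3t + 7.
The coefficient of t² is -1.

-1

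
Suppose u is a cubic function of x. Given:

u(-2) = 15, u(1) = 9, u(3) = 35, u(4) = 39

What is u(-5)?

219

Write u(x) = ax³ + bx² + cx + d; the 4 given values yield a linear system in the 4 coefficients.
Solving, u(x) = -x³ + 5x² + 6x - 1.
Then u(-5) = 219.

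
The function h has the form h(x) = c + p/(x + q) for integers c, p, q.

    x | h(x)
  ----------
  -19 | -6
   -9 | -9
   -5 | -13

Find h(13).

(h(x) − c)(x + q) = p for each data point; the three points give a linear system in c and q, then p follows.
Solving: c = -3, q = -1, p = 60, so h(x) = -3 + 60/(x − 1).
Then h(13) = -3 + 60/12 = 2.

2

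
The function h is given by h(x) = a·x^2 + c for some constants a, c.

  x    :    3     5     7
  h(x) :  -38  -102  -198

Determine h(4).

From h(3) = -38 and h(5) = -102: 9a + c = -38 and 25a + c = -102.
Subtracting: 16a = -64, so a = -4; then c = -38 − (-4)·9 = -2.
So h(x) = -4x² − 2, and h(4) = -66.

-66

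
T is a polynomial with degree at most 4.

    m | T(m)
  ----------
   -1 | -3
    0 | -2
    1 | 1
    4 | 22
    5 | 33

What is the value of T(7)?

61

Write T(m) = am^4 + bm³ + cm² + dm + e; the 5 given values yield a linear system in the 5 coefficients.
Solving, the top 2 coefficients vanish, and T(m) = m² + 2m - 2.
Then T(7) = 61.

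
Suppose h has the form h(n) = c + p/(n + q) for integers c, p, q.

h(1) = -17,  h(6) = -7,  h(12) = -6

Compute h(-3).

(h(n) − c)(n + q) = p for each data point; the three points give a linear system in c and q, then p follows.
Solving: c = -5, q = 0, p = -12, so h(n) = -5 − 12/(n + 0).
Then h(-3) = -5 − 12/(-3) = -1.

-1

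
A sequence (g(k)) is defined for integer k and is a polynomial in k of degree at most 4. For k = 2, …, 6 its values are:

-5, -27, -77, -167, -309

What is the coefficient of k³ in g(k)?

Write g(k) = ak^4 + bk³ + ck² + dk + e; the 5 given values yield a linear system in the 5 coefficients.
Solving, the leading coefficient vanishes, and g(k) = -2k³ + 4k² - 4k + 3.
The coefficient of k³ is -2.

-2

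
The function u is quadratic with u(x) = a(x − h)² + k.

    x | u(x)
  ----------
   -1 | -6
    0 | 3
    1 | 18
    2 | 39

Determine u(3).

First differences 9, 15, 21; second difference 6 = 2a, so a = 3.
Expanding, the x-coefficient is −2ah = -6h; matching it to the data gives h = -2, and then k = -9.
So u(x) = 3(x + 2)² − 9.
u(3) = 3·5² − 9 = 66.

66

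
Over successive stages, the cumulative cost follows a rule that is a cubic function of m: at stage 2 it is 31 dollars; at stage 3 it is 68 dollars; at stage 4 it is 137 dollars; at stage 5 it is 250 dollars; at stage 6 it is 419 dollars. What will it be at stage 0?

Write the value at m as g(m).
Write g(m) = am³ + bm² + cm + d; the 5 given values yield a linear system in the 4 coefficients.
Solving, g(m) = 2m³ - 2m² + 9m + 5.
Then g(0) = 5.

5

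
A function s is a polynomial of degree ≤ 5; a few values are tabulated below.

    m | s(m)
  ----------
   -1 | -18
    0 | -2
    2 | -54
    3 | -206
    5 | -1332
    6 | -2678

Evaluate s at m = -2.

-86

Write s(m) = am^5 + bm^4 + cm³ + dm² + em + p; the 6 given values yield a linear system in the 6 coefficients.
Solving, the leading coefficient vanishes, and s(m) = -2m^4 + m³ - 9m² + 4m - 2.
Then s(-2) = -86.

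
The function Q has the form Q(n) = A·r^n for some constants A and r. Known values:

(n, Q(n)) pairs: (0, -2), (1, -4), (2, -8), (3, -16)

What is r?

Consecutive ratio: -4/(-2) = 2, and -8/(-4) = 2, so r = 2.
Then A·2^0 = -2 gives A = -2, and Q(n) = -2·2^n.

2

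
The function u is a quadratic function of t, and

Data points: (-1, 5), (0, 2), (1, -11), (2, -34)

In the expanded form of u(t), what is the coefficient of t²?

-5

First differences: -3, -13, -23. Second differences: -10, -10.
Level-2 differences are constant, so u has degree 2.
Fitting a degree-2 polynomial gives u(t) = -5t² - 8t + 2.
The coefficient of t² is -5.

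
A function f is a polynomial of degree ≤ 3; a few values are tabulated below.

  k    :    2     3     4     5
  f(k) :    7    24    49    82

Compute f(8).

Write f(k) = ak³ + bk² + ck + d; the 4 given values yield a linear system in the 4 coefficients.
Solving, the leading coefficient vanishes, and f(k) = 4k² - 3k - 3.
Then f(8) = 229.

229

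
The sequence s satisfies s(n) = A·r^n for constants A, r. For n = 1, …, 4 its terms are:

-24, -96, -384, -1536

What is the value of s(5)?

-6144

Consecutive ratio: -96/(-24) = 4, and -384/(-96) = 4, so r = 4.
Then A·4^1 = -24 gives A = -6, and s(n) = -6·4^n.
s(5) = -6·4^5 = -6144.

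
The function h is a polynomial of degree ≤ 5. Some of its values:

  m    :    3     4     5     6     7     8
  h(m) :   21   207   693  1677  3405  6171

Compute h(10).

16233

Write h(m) = am^5 + bm^4 + cm³ + dm² + em + p; the 6 given values yield a linear system in the 6 coefficients.
Solving, the leading coefficient vanishes, and h(m) = 2m^4 - 3m³ - 8m² + 3m + 3.
Then h(10) = 16233.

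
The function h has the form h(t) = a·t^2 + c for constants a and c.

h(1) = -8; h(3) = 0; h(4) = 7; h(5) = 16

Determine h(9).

72

From h(1) = -8 and h(3) = 0: 1a + c = -8 and 9a + c = 0.
Subtracting: 8a = 8, so a = 1; then c = -8 − 1·1 = -9.
So h(t) = 1t² − 9, and h(9) = 72.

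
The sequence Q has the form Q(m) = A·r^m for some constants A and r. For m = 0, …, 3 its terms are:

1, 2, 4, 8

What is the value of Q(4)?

16

Consecutive ratio: 2/1 = 2, and 4/2 = 2, so r = 2.
Then A·2^0 = 1 gives A = 1, and Q(m) = 1·2^m.
Q(4) = 1·2^4 = 16.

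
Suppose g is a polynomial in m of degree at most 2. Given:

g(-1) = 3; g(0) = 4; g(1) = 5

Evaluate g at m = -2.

Write g(m) = am² + bm + c; the 3 given values yield a linear system in the 3 coefficients.
Solving, the leading coefficient vanishes, and g(m) = m + 4.
Then g(-2) = 2.

2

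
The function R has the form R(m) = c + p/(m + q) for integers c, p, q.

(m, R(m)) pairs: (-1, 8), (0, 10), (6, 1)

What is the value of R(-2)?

(R(m) − c)(m + q) = p for each data point; the three points give a linear system in c and q, then p follows.
Solving: c = 4, q = -2, p = -12, so R(m) = 4 − 12/(m − 2).
Then R(-2) = 4 − 12/(-4) = 7.

7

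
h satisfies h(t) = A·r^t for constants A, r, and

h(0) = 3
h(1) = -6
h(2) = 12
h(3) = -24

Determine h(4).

Consecutive ratio: -6/3 = -2, and 12/(-6) = -2, so r = -2.
Then A·(-2)^0 = 3 gives A = 3, and h(t) = 3·(-2)^t.
h(4) = 3·(-2)^4 = 48.

48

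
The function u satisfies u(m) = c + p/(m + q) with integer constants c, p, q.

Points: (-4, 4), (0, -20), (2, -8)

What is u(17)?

-3

(u(m) − c)(m + q) = p for each data point; the three points give a linear system in c and q, then p follows.
Solving: c = -2, q = 1, p = -18, so u(m) = -2 − 18/(m + 1).
Then u(17) = -2 − 18/18 = -3.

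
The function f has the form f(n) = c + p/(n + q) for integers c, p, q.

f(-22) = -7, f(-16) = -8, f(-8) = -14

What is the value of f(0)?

4

(f(n) − c)(n + q) = p for each data point; the three points give a linear system in c and q, then p follows.
Solving: c = -5, q = 4, p = 36, so f(n) = -5 + 36/(n + 4).
Then f(0) = -5 + 36/4 = 4.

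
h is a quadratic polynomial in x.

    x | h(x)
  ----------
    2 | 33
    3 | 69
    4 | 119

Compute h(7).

353

Write h(x) = ax² + bx + c; the 3 given values yield a linear system in the 3 coefficients.
Solving, h(x) = 7x² + x + 3.
Then h(7) = 353.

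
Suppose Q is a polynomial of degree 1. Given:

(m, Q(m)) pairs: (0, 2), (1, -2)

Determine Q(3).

Write Q(m) = am + b; the 2 given values yield a linear system in the 2 coefficients.
Solving, Q(m) = -4m + 2.
Then Q(3) = -10.

-10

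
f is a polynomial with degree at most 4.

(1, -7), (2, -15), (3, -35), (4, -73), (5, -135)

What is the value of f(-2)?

First differences: -8, -20, -38, -62. Second differences: -12, -18, -24. Third differences: -6, -6.
Level-3 differences are constant, so f has degree 3.
Fitting a degree-3 polynomial gives f(k) = -k³ - k - 5.
Then f(-2) = 5.

5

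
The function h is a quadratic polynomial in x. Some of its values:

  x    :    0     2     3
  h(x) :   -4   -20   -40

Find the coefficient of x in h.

Write h(x) = ax² + bx + c; the 3 given values yield a linear system in the 3 coefficients.
Solving, h(x) = -4x² - 4.
The coefficient of x is 0.

0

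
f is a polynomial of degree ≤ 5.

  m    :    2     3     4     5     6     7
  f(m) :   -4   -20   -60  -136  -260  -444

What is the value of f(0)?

4

Write f(m) = am^5 + bm^4 + cm³ + dm² + em + p; the 6 given values yield a linear system in the 6 coefficients.
Solving, the top 2 coefficients vanish, and f(m) = -2m³ + 6m² - 8m + 4.
Then f(0) = 4.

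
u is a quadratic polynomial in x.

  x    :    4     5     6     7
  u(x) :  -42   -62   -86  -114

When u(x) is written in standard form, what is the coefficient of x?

First differences: -20, -24, -28. Second differences: -4, -4.
Level-2 differences are constant, so u has degree 2.
Fitting a degree-2 polynomial gives u(x) = -2x² - 2x - 2.
The coefficient of x is -2.

-2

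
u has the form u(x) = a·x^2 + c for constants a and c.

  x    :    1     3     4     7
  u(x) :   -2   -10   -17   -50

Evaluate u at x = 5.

-26

From u(1) = -2 and u(3) = -10: 1a + c = -2 and 9a + c = -10.
Subtracting: 8a = -8, so a = -1; then c = -2 − (-1)·1 = -1.
So u(x) = -1x² − 1, and u(5) = -26.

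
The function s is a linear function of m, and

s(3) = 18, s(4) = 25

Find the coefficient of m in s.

Write s(m) = am + b; the 2 given values yield a linear system in the 2 coefficients.
Solving, s(m) = 7m - 3.
The coefficient of m is 7.

7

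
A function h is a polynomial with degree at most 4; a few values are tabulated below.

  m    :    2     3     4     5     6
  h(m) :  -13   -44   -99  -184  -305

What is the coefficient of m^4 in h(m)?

0

First differences: -31, -55, -85, -121. Second differences: -24, -30, -36. Third differences: -6, -6.
Level-3 differences are constant, so h has degree 3.
Fitting a degree-3 polynomial gives h(m) = -m³ - 3m² + 3m + 1.
The coefficient of m^4 is 0.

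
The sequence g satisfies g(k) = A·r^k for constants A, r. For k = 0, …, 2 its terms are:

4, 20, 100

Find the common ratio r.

5

Consecutive ratio: 20/4 = 5, and 100/20 = 5, so r = 5.
Then A·5^0 = 4 gives A = 4, and g(k) = 4·5^k.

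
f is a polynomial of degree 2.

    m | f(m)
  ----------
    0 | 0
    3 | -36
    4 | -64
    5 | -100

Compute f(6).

Write f(m) = am² + bm + c; the 4 given values yield a linear system in the 3 coefficients.
Solving, f(m) = -4m².
Then f(6) = -144.

-144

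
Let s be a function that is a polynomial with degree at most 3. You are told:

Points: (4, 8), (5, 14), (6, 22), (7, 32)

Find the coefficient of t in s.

-3

First differences: 6, 8, 10. Second differences: 2, 2.
Level-2 differences are constant, so s has degree 2.
Fitting a degree-2 polynomial gives s(t) = t² - 3t + 4.
The coefficient of t is -3.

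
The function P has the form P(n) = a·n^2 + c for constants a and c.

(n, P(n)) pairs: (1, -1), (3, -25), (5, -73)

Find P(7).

From P(1) = -1 and P(3) = -25: 1a + c = -1 and 9a + c = -25.
Subtracting: 8a = -24, so a = -3; then c = -1 − (-3)·1 = 2.
So P(n) = -3n² + 2, and P(7) = -145.

-145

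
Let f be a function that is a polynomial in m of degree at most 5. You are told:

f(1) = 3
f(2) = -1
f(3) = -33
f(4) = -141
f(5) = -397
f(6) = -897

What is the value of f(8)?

-3133

First differences: -4, -32, -108, -256, -500. Second differences: -28, -76, -148, -244. Third differences: -48, -72, -96. Fourth differences: -24, -24.
Level-4 differences are constant, so f has degree 4.
Fitting a degree-4 polynomial gives f(m) = -m^4 + 2m³ - m² + 3.
Then f(8) = -3133.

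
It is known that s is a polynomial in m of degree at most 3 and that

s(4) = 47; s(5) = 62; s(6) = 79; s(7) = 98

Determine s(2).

23

Write s(m) = am³ + bm² + cm + d; the 4 given values yield a linear system in the 4 coefficients.
Solving, the leading coefficient vanishes, and s(m) = m² + 6m + 7.
Then s(2) = 23.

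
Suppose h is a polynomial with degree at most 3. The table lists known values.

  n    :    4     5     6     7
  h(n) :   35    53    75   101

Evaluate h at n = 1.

5

First differences: 18, 22, 26. Second differences: 4, 4.
Level-2 differences are constant, so h has degree 2.
Fitting a degree-2 polynomial gives h(n) = 2n² + 3.
Then h(1) = 5.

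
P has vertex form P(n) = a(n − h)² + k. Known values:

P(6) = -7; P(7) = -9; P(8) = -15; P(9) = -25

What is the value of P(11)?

-57

First differences -2, -6, -10; second difference -4 = 2a, so a = -2.
Expanding, the n-coefficient is −2ah = 4h; matching it to the data gives h = 6, and then k = -7.
So P(n) = -2(n − 6)² − 7.
P(11) = -2·5² − 7 = -57.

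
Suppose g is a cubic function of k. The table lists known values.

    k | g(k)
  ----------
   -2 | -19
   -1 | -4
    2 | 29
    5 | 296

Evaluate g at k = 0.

1

Write g(k) = ak³ + bk² + ck + d; the 4 given values yield a linear system in the 4 coefficients.
Solving, g(k) = 2k³ + k² + 4k + 1.
Then g(0) = 1.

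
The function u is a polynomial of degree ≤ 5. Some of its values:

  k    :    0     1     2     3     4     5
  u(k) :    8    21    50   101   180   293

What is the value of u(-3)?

Write u(k) = ak^5 + bk^4 + ck³ + dk² + ek + p; the 6 given values yield a linear system in the 6 coefficients.
Solving, the top 2 coefficients vanish, and u(k) = k³ + 5k² + 7k + 8.
Then u(-3) = 5.

5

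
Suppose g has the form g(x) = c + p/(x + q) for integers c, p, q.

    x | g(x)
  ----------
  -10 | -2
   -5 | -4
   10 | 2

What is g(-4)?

-5

(g(x) − c)(x + q) = p for each data point; the three points give a linear system in c and q, then p follows.
Solving: c = 0, q = 0, p = 20, so g(x) = 20/(x + 0).
Then g(-4) = 0 + 20/(-4) = -5.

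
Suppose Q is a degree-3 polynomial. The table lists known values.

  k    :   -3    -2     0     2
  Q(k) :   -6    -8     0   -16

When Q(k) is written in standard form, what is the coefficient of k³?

-1

Write Q(k) = ak³ + bk² + ck + d; the 4 given values yield a linear system in the 4 coefficients.
Solving, Q(k) = -k³ - 3k² + 2k.
The coefficient of k³ is -1.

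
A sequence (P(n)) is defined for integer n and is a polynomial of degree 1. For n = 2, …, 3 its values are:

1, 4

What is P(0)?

Write P(n) = an + b; the 2 given values yield a linear system in the 2 coefficients.
Solving, P(n) = 3n - 5.
The constant term is P(0) = -5.

-5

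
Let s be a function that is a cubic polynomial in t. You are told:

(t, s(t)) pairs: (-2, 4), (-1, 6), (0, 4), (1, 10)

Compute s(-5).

-146

Write s(t) = at³ + bt² + ct + d; the 4 given values yield a linear system in the 4 coefficients.
Solving, s(t) = 2t³ + 4t² + 4.
Then s(-5) = -146.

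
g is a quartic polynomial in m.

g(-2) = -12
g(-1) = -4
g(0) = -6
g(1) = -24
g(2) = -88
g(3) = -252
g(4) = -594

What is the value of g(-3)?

-48

Write g(m) = am^4 + bm³ + cm² + dm + e; the 7 given values yield a linear system in the 5 coefficients.
Solving, g(m) = -m^4 - 3m³ - 7m² - 7m - 6.
Then g(-3) = -48.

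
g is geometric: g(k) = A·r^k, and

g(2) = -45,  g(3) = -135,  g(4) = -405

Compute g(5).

Consecutive ratio: -135/(-45) = 3, and -405/(-135) = 3, so r = 3.
Then A·3^2 = -45 gives A = -5, and g(k) = -5·3^k.
g(5) = -5·3^5 = -1215.

-1215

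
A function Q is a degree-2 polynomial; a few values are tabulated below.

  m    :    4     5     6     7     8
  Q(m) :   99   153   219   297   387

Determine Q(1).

First differences: 54, 66, 78, 90. Second differences: 12, 12, 12.
Level-2 differences are constant, so Q has degree 2.
Fitting a degree-2 polynomial gives Q(m) = 6m² + 3.
Then Q(1) = 9.

9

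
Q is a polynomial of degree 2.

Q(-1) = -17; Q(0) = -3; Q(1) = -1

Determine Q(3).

-33

Write Q(n) = an² + bn + c; the 3 given values yield a linear system in the 3 coefficients.
Solving, Q(n) = -6n² + 8n - 3.
Then Q(3) = -33.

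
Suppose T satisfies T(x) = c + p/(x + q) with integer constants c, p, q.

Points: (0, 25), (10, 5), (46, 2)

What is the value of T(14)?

4

(T(x) − c)(x + q) = p for each data point; the three points give a linear system in c and q, then p follows.
Solving: c = 1, q = 2, p = 48, so T(x) = 1 + 48/(x + 2).
Then T(14) = 1 + 48/16 = 4.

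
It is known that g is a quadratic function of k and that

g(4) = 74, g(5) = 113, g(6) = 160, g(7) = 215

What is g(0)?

Write g(k) = ak² + bk + c; the 4 given values yield a linear system in the 3 coefficients.
Solving, g(k) = 4k² + 3k - 2.
The constant term is g(0) = -2.

-2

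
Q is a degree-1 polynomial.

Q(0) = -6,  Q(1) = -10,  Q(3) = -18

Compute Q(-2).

2

Write Q(k) = ak + b; the 3 given values yield a linear system in the 2 coefficients.
Solving, Q(k) = -4k - 6.
Then Q(-2) = 2.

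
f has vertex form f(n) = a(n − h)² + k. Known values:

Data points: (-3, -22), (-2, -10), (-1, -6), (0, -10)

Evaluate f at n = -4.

First differences 12, 4, -4; second difference -8 = 2a, so a = -4.
Expanding, the n-coefficient is −2ah = 8h; matching it to the data gives h = -1, and then k = -6.
So f(n) = -4(n + 1)² − 6.
f(-4) = -4·(-3)² − 6 = -42.

-42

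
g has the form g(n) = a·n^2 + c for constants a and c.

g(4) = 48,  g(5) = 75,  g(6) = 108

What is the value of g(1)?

From g(4) = 48 and g(5) = 75: 16a + c = 48 and 25a + c = 75.
Subtracting: 9a = 27, so a = 3; then c = 48 − 3·16 = 0.
So g(n) = 3n² + 0, and g(1) = 3.

3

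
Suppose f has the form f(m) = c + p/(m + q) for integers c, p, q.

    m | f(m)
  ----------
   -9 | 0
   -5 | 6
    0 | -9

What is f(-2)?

-21

(f(m) − c)(m + q) = p for each data point; the three points give a linear system in c and q, then p follows.
Solving: c = -3, q = 3, p = -18, so f(m) = -3 − 18/(m + 3).
Then f(-2) = -3 − 18/1 = -21.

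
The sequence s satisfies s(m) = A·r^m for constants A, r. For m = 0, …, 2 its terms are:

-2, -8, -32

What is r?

Consecutive ratio: -8/(-2) = 4, and -32/(-8) = 4, so r = 4.
Then A·4^0 = -2 gives A = -2, and s(m) = -2·4^m.

4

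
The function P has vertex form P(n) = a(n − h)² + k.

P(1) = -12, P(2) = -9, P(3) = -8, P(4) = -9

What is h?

First differences 3, 1, -1; second difference -2 = 2a, so a = -1.
Expanding, the n-coefficient is −2ah = 2h; matching it to the data gives h = 3, and then k = -8.
So P(n) = -1(n − 3)² − 8.
Hence h = 3.

3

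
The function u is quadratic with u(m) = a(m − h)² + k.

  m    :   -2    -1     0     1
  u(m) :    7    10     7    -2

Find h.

First differences 3, -3, -9; second difference -6 = 2a, so a = -3.
Expanding, the m-coefficient is −2ah = 6h; matching it to the data gives h = -1, and then k = 10.
So u(m) = -3(m + 1)² + 10.
Hence h = -1.

-1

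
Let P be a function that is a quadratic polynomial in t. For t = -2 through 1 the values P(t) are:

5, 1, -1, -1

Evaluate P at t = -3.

First differences: -4, -2, 0. Second differences: 2, 2.
Level-2 differences are constant, so P has degree 2.
Fitting a degree-2 polynomial gives P(t) = t² - t - 1.
Then P(-3) = 11.

11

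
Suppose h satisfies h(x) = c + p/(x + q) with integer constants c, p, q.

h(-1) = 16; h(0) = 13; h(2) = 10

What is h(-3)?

40

(h(x) − c)(x + q) = p for each data point; the three points give a linear system in c and q, then p follows.
Solving: c = 4, q = 4, p = 36, so h(x) = 4 + 36/(x + 4).
Then h(-3) = 4 + 36/1 = 40.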